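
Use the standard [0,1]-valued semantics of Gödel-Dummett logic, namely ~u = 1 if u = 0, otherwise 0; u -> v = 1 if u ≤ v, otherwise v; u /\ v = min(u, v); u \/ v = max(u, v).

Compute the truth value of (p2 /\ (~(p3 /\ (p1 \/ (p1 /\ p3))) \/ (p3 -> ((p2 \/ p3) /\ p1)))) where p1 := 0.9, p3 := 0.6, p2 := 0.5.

(p1 /\ p3) = min(0.9, 0.6) = 0.6
(p1 \/ (p1 /\ p3)) = max(0.9, 0.6) = 0.9
(p3 /\ (p1 \/ (p1 /\ p3))) = min(0.6, 0.9) = 0.6
~(p3 /\ (p1 \/ (p1 /\ p3))): Gödel ¬ of 0.6 = 0 (operand ≠ 0)
(p2 \/ p3) = max(0.5, 0.6) = 0.6
((p2 \/ p3) /\ p1) = min(0.6, 0.9) = 0.6
(p3 -> ((p2 \/ p3) /\ p1)): 0.6 ≤ 0.6, so result = 1
(~(p3 /\ (p1 \/ (p1 /\ p3))) \/ (p3 -> ((p2 \/ p3) /\ p1))) = max(0, 1) = 1
(p2 /\ (~(p3 /\ (p1 \/ (p1 /\ p3))) \/ (p3 -> ((p2 \/ p3) /\ p1)))) = min(0.5, 1) = 0.5

0.50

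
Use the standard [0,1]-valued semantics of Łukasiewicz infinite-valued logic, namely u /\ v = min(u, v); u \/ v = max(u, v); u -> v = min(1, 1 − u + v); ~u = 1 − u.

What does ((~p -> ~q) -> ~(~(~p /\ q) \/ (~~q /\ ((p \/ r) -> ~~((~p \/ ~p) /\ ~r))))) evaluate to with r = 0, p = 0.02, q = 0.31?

0.60

~p: Łukasiewicz ¬ gives 1 − 0.02 = 0.98
~q: Łukasiewicz ¬ gives 1 − 0.31 = 0.69
(~p -> ~q): min(1, 1 − 0.98 + 0.69) = 0.71
~p: Łukasiewicz ¬ gives 1 − 0.02 = 0.98
(~p /\ q) = min(0.98, 0.31) = 0.31
~(~p /\ q): Łukasiewicz ¬ gives 1 − 0.31 = 0.69
~q: Łukasiewicz ¬ gives 1 − 0.31 = 0.69
~~q: Łukasiewicz ¬ gives 1 − 0.69 = 0.31
(p \/ r) = max(0.02, 0) = 0.02
~p: Łukasiewicz ¬ gives 1 − 0.02 = 0.98
~p: Łukasiewicz ¬ gives 1 − 0.02 = 0.98
(~p \/ ~p) = max(0.98, 0.98) = 0.98
~r: Łukasiewicz ¬ gives 1 − 0 = 1
((~p \/ ~p) /\ ~r) = min(0.98, 1) = 0.98
~((~p \/ ~p) /\ ~r): Łukasiewicz ¬ gives 1 − 0.98 = 0.02
~~((~p \/ ~p) /\ ~r): Łukasiewicz ¬ gives 1 − 0.02 = 0.98
((p \/ r) -> ~~((~p \/ ~p) /\ ~r)): min(1, 1 − 0.02 + 0.98) = 1
(~~q /\ ((p \/ r) -> ~~((~p \/ ~p) /\ ~r))) = min(0.31, 1) = 0.31
(~(~p /\ q) \/ (~~q /\ ((p \/ r) -> ~~((~p \/ ~p) /\ ~r)))) = max(0.69, 0.31) = 0.69
~(~(~p /\ q) \/ (~~q /\ ((p \/ r) -> ~~((~p \/ ~p) /\ ~r)))): Łukasiewicz ¬ gives 1 − 0.69 = 0.31
((~p -> ~q) -> ~(~(~p /\ q) \/ (~~q /\ ((p \/ r) -> ~~((~p \/ ~p) /\ ~r))))): min(1, 1 − 0.71 + 0.31) = 0.6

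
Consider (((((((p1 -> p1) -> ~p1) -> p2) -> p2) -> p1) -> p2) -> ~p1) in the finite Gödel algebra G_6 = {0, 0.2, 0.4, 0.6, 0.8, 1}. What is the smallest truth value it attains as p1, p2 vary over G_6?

The minimum is attained at p1 = 0.2, p2 = 0.2:
  (p1 -> p1): 0.2 ≤ 0.2, so result = 1
  ~p1: Gödel ¬ of 0.2 = 0 (operand ≠ 0)
  ((p1 -> p1) -> ~p1): 1 > 0, so result = 0
  (((p1 -> p1) -> ~p1) -> p2): 0 ≤ 0.2, so result = 1
  ((((p1 -> p1) -> ~p1) -> p2) -> p2): 1 > 0.2, so result = 0.2
  (((((p1 -> p1) -> ~p1) -> p2) -> p2) -> p1): 0.2 ≤ 0.2, so result = 1
  ((((((p1 -> p1) -> ~p1) -> p2) -> p2) -> p1) -> p2): 1 > 0.2, so result = 0.2
  ~p1: Gödel ¬ of 0.2 = 0 (operand ≠ 0)
  (((((((p1 -> p1) -> ~p1) -> p2) -> p2) -> p1) -> p2) -> ~p1): 0.2 > 0, so result = 0
Checking all 36 assignments confirms none give a value below 0.00.

0.00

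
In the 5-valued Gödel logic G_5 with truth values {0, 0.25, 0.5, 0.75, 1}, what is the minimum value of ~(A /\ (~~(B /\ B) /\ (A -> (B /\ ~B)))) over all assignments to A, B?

Every assignment gives 1. For instance at A = 0, B = 0:
  (B /\ B) = min(0, 0) = 0
  ~(B /\ B): Gödel ¬ of 0 = 1 (operand is 0)
  ~~(B /\ B): Gödel ¬ of 1 = 0 (operand ≠ 0)
  ~B: Gödel ¬ of 0 = 1 (operand is 0)
  (B /\ ~B) = min(0, 1) = 0
  (A -> (B /\ ~B)): 0 ≤ 0, so result = 1
  (~~(B /\ B) /\ (A -> (B /\ ~B))) = min(0, 1) = 0
  (A /\ (~~(B /\ B) /\ (A -> (B /\ ~B)))) = min(0, 0) = 0
  ~(A /\ (~~(B /\ B) /\ (A -> (B /\ ~B)))): Gödel ¬ of 0 = 1 (operand is 0)
All 25 assignments give value 1 — the formula is a G_5-tautology.

1.00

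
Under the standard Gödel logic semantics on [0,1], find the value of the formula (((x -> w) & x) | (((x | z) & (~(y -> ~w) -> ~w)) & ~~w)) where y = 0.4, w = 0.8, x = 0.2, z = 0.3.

(x -> w): 0.2 ≤ 0.8, so result = 1
((x -> w) & x) = min(1, 0.2) = 0.2
(x | z) = max(0.2, 0.3) = 0.3
~w: Gödel ¬ of 0.8 = 0 (operand ≠ 0)
(y -> ~w): 0.4 > 0, so result = 0
~(y -> ~w): Gödel ¬ of 0 = 1 (operand is 0)
~w: Gödel ¬ of 0.8 = 0 (operand ≠ 0)
(~(y -> ~w) -> ~w): 1 > 0, so result = 0
((x | z) & (~(y -> ~w) -> ~w)) = min(0.3, 0) = 0
~w: Gödel ¬ of 0.8 = 0 (operand ≠ 0)
~~w: Gödel ¬ of 0 = 1 (operand is 0)
(((x | z) & (~(y -> ~w) -> ~w)) & ~~w) = min(0, 1) = 0
(((x -> w) & x) | (((x | z) & (~(y -> ~w) -> ~w)) & ~~w)) = max(0.2, 0) = 0.2

0.20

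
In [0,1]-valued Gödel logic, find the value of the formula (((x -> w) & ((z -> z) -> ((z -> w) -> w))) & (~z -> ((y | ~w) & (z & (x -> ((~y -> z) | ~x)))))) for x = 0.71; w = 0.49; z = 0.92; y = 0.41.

0.49

(x -> w): 0.71 > 0.49, so result = 0.49
(z -> z): 0.92 ≤ 0.92, so result = 1
(z -> w): 0.92 > 0.49, so result = 0.49
((z -> w) -> w): 0.49 ≤ 0.49, so result = 1
((z -> z) -> ((z -> w) -> w)): 1 ≤ 1, so result = 1
((x -> w) & ((z -> z) -> ((z -> w) -> w))) = min(0.49, 1) = 0.49
~z: Gödel ¬ of 0.92 = 0 (operand ≠ 0)
~w: Gödel ¬ of 0.49 = 0 (operand ≠ 0)
(y | ~w) = max(0.41, 0) = 0.41
~y: Gödel ¬ of 0.41 = 0 (operand ≠ 0)
(~y -> z): 0 ≤ 0.92, so result = 1
~x: Gödel ¬ of 0.71 = 0 (operand ≠ 0)
((~y -> z) | ~x) = max(1, 0) = 1
(x -> ((~y -> z) | ~x)): 0.71 ≤ 1, so result = 1
(z & (x -> ((~y -> z) | ~x))) = min(0.92, 1) = 0.92
((y | ~w) & (z & (x -> ((~y -> z) | ~x)))) = min(0.41, 0.92) = 0.41
(~z -> ((y | ~w) & (z & (x -> ((~y -> z) | ~x))))): 0 ≤ 0.41, so result = 1
(((x -> w) & ((z -> z) -> ((z -> w) -> w))) & (~z -> ((y | ~w) & (z & (x -> ((~y -> z) | ~x)))))) = min(0.49, 1) = 0.49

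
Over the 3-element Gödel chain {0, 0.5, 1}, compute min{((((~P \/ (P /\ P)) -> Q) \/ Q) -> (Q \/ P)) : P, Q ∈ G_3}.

0.50

The minimum is attained at P = 0.5, Q = 0.5:
  ~P: Gödel ¬ of 0.5 = 0 (operand ≠ 0)
  (P /\ P) = min(0.5, 0.5) = 0.5
  (~P \/ (P /\ P)) = max(0, 0.5) = 0.5
  ((~P \/ (P /\ P)) -> Q): 0.5 ≤ 0.5, so result = 1
  (((~P \/ (P /\ P)) -> Q) \/ Q) = max(1, 0.5) = 1
  (Q \/ P) = max(0.5, 0.5) = 0.5
  ((((~P \/ (P /\ P)) -> Q) \/ Q) -> (Q \/ P)): 1 > 0.5, so result = 0.5
Checking all 9 assignments confirms none give a value below 0.50.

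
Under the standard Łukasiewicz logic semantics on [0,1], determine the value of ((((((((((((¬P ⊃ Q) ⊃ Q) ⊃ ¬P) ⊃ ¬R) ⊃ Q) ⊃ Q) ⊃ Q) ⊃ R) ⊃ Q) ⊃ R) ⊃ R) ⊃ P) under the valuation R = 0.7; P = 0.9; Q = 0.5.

1.00

¬P: Łukasiewicz ¬ gives 1 − 0.9 = 0.1
(¬P ⊃ Q): min(1, 1 − 0.1 + 0.5) = 1
((¬P ⊃ Q) ⊃ Q): min(1, 1 − 1 + 0.5) = 0.5
¬P: Łukasiewicz ¬ gives 1 − 0.9 = 0.1
(((¬P ⊃ Q) ⊃ Q) ⊃ ¬P): min(1, 1 − 0.5 + 0.1) = 0.6
¬R: Łukasiewicz ¬ gives 1 − 0.7 = 0.3
((((¬P ⊃ Q) ⊃ Q) ⊃ ¬P) ⊃ ¬R): min(1, 1 − 0.6 + 0.3) = 0.7
(((((¬P ⊃ Q) ⊃ Q) ⊃ ¬P) ⊃ ¬R) ⊃ Q): min(1, 1 − 0.7 + 0.5) = 0.8
((((((¬P ⊃ Q) ⊃ Q) ⊃ ¬P) ⊃ ¬R) ⊃ Q) ⊃ Q): min(1, 1 − 0.8 + 0.5) = 0.7
(((((((¬P ⊃ Q) ⊃ Q) ⊃ ¬P) ⊃ ¬R) ⊃ Q) ⊃ Q) ⊃ Q): min(1, 1 − 0.7 + 0.5) = 0.8
((((((((¬P ⊃ Q) ⊃ Q) ⊃ ¬P) ⊃ ¬R) ⊃ Q) ⊃ Q) ⊃ Q) ⊃ R): min(1, 1 − 0.8 + 0.7) = 0.9
(((((((((¬P ⊃ Q) ⊃ Q) ⊃ ¬P) ⊃ ¬R) ⊃ Q) ⊃ Q) ⊃ Q) ⊃ R) ⊃ Q): min(1, 1 − 0.9 + 0.5) = 0.6
((((((((((¬P ⊃ Q) ⊃ Q) ⊃ ¬P) ⊃ ¬R) ⊃ Q) ⊃ Q) ⊃ Q) ⊃ R) ⊃ Q) ⊃ R): min(1, 1 − 0.6 + 0.7) = 1
(((((((((((¬P ⊃ Q) ⊃ Q) ⊃ ¬P) ⊃ ¬R) ⊃ Q) ⊃ Q) ⊃ Q) ⊃ R) ⊃ Q) ⊃ R) ⊃ R): min(1, 1 − 1 + 0.7) = 0.7
((((((((((((¬P ⊃ Q) ⊃ Q) ⊃ ¬P) ⊃ ¬R) ⊃ Q) ⊃ Q) ⊃ Q) ⊃ R) ⊃ Q) ⊃ R) ⊃ R) ⊃ P): min(1, 1 − 0.7 + 0.9) = 1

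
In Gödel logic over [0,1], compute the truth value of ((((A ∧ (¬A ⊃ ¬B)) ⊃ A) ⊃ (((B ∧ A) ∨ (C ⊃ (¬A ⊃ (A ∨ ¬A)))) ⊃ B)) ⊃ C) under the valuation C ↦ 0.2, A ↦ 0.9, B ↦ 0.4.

0.20

¬A: Gödel ¬ of 0.9 = 0 (operand ≠ 0)
¬B: Gödel ¬ of 0.4 = 0 (operand ≠ 0)
(¬A ⊃ ¬B): 0 ≤ 0, so result = 1
(A ∧ (¬A ⊃ ¬B)) = min(0.9, 1) = 0.9
((A ∧ (¬A ⊃ ¬B)) ⊃ A): 0.9 ≤ 0.9, so result = 1
(B ∧ A) = min(0.4, 0.9) = 0.4
¬A: Gödel ¬ of 0.9 = 0 (operand ≠ 0)
¬A: Gödel ¬ of 0.9 = 0 (operand ≠ 0)
(A ∨ ¬A) = max(0.9, 0) = 0.9
(¬A ⊃ (A ∨ ¬A)): 0 ≤ 0.9, so result = 1
(C ⊃ (¬A ⊃ (A ∨ ¬A))): 0.2 ≤ 1, so result = 1
((B ∧ A) ∨ (C ⊃ (¬A ⊃ (A ∨ ¬A)))) = max(0.4, 1) = 1
(((B ∧ A) ∨ (C ⊃ (¬A ⊃ (A ∨ ¬A)))) ⊃ B): 1 > 0.4, so result = 0.4
(((A ∧ (¬A ⊃ ¬B)) ⊃ A) ⊃ (((B ∧ A) ∨ (C ⊃ (¬A ⊃ (A ∨ ¬A)))) ⊃ B)): 1 > 0.4, so result = 0.4
((((A ∧ (¬A ⊃ ¬B)) ⊃ A) ⊃ (((B ∧ A) ∨ (C ⊃ (¬A ⊃ (A ∨ ¬A)))) ⊃ B)) ⊃ C): 0.4 > 0.2, so result = 0.2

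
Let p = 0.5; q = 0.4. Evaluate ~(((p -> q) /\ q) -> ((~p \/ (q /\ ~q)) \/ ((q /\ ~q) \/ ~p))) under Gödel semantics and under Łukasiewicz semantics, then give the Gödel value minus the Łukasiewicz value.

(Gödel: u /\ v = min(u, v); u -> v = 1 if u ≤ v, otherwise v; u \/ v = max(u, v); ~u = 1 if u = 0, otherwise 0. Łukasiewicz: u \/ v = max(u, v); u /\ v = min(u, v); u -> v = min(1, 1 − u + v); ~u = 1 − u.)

1.00

Gödel evaluation:
  (p -> q): 0.5 > 0.4, so result = 0.4
  ((p -> q) /\ q) = min(0.4, 0.4) = 0.4
  ~p: Gödel ¬ of 0.5 = 0 (operand ≠ 0)
  ~q: Gödel ¬ of 0.4 = 0 (operand ≠ 0)
  (q /\ ~q) = min(0.4, 0) = 0
  (~p \/ (q /\ ~q)) = max(0, 0) = 0
  ~q: Gödel ¬ of 0.4 = 0 (operand ≠ 0)
  (q /\ ~q) = min(0.4, 0) = 0
  ~p: Gödel ¬ of 0.5 = 0 (operand ≠ 0)
  ((q /\ ~q) \/ ~p) = max(0, 0) = 0
  ((~p \/ (q /\ ~q)) \/ ((q /\ ~q) \/ ~p)) = max(0, 0) = 0
  (((p -> q) /\ q) -> ((~p \/ (q /\ ~q)) \/ ((q /\ ~q) \/ ~p))): 0.4 > 0, so result = 0
  ~(((p -> q) /\ q) -> ((~p \/ (q /\ ~q)) \/ ((q /\ ~q) \/ ~p))): Gödel ¬ of 0 = 1 (operand is 0)
  Gödel value = 1
Łukasiewicz evaluation:
  (p -> q): min(1, 1 − 0.5 + 0.4) = 0.9
  ((p -> q) /\ q) = min(0.9, 0.4) = 0.4
  ~p: Łukasiewicz ¬ gives 1 − 0.5 = 0.5
  ~q: Łukasiewicz ¬ gives 1 − 0.4 = 0.6
  (q /\ ~q) = min(0.4, 0.6) = 0.4
  (~p \/ (q /\ ~q)) = max(0.5, 0.4) = 0.5
  ~q: Łukasiewicz ¬ gives 1 − 0.4 = 0.6
  (q /\ ~q) = min(0.4, 0.6) = 0.4
  ~p: Łukasiewicz ¬ gives 1 − 0.5 = 0.5
  ((q /\ ~q) \/ ~p) = max(0.4, 0.5) = 0.5
  ((~p \/ (q /\ ~q)) \/ ((q /\ ~q) \/ ~p)) = max(0.5, 0.5) = 0.5
  (((p -> q) /\ q) -> ((~p \/ (q /\ ~q)) \/ ((q /\ ~q) \/ ~p))): min(1, 1 − 0.4 + 0.5) = 1
  ~(((p -> q) /\ q) -> ((~p \/ (q /\ ~q)) \/ ((q /\ ~q) \/ ~p))): Łukasiewicz ¬ gives 1 − 1 = 0
  Łukasiewicz value = 0
Difference: 1 − 0 = 1.00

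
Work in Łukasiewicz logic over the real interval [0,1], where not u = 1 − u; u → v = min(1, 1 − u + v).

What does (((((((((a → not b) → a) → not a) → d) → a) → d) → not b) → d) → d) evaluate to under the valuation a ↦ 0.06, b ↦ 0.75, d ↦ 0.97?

0.97

not b: Łukasiewicz ¬ gives 1 − 0.75 = 0.25
(a → not b): min(1, 1 − 0.06 + 0.25) = 1
((a → not b) → a): min(1, 1 − 1 + 0.06) = 0.06
not a: Łukasiewicz ¬ gives 1 − 0.06 = 0.94
(((a → not b) → a) → not a): min(1, 1 − 0.06 + 0.94) = 1
((((a → not b) → a) → not a) → d): min(1, 1 − 1 + 0.97) = 0.97
(((((a → not b) → a) → not a) → d) → a): min(1, 1 − 0.97 + 0.06) = 0.09
((((((a → not b) → a) → not a) → d) → a) → d): min(1, 1 − 0.09 + 0.97) = 1
not b: Łukasiewicz ¬ gives 1 − 0.75 = 0.25
(((((((a → not b) → a) → not a) → d) → a) → d) → not b): min(1, 1 − 1 + 0.25) = 0.25
((((((((a → not b) → a) → not a) → d) → a) → d) → not b) → d): min(1, 1 − 0.25 + 0.97) = 1
(((((((((a → not b) → a) → not a) → d) → a) → d) → not b) → d) → d): min(1, 1 − 1 + 0.97) = 0.97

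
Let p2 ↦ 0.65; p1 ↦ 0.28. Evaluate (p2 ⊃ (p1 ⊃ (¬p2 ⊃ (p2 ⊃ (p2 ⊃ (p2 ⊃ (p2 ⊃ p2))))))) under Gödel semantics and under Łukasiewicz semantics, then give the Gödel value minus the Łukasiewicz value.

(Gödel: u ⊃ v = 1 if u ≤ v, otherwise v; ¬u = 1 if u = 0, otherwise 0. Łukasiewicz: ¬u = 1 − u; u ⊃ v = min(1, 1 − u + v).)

0.00

Gödel evaluation:
  ¬p2: Gödel ¬ of 0.65 = 0 (operand ≠ 0)
  (p2 ⊃ p2): 0.65 ≤ 0.65, so result = 1
  (p2 ⊃ (p2 ⊃ p2)): 0.65 ≤ 1, so result = 1
  (p2 ⊃ (p2 ⊃ (p2 ⊃ p2))): 0.65 ≤ 1, so result = 1
  (p2 ⊃ (p2 ⊃ (p2 ⊃ (p2 ⊃ p2)))): 0.65 ≤ 1, so result = 1
  (¬p2 ⊃ (p2 ⊃ (p2 ⊃ (p2 ⊃ (p2 ⊃ p2))))): 0 ≤ 1, so result = 1
  (p1 ⊃ (¬p2 ⊃ (p2 ⊃ (p2 ⊃ (p2 ⊃ (p2 ⊃ p2)))))): 0.28 ≤ 1, so result = 1
  (p2 ⊃ (p1 ⊃ (¬p2 ⊃ (p2 ⊃ (p2 ⊃ (p2 ⊃ (p2 ⊃ p2))))))): 0.65 ≤ 1, so result = 1
  Gödel value = 1
Łukasiewicz evaluation:
  ¬p2: Łukasiewicz ¬ gives 1 − 0.65 = 0.35
  (p2 ⊃ p2): min(1, 1 − 0.65 + 0.65) = 1
  (p2 ⊃ (p2 ⊃ p2)): min(1, 1 − 0.65 + 1) = 1
  (p2 ⊃ (p2 ⊃ (p2 ⊃ p2))): min(1, 1 − 0.65 + 1) = 1
  (p2 ⊃ (p2 ⊃ (p2 ⊃ (p2 ⊃ p2)))): min(1, 1 − 0.65 + 1) = 1
  (¬p2 ⊃ (p2 ⊃ (p2 ⊃ (p2 ⊃ (p2 ⊃ p2))))): min(1, 1 − 0.35 + 1) = 1
  (p1 ⊃ (¬p2 ⊃ (p2 ⊃ (p2 ⊃ (p2 ⊃ (p2 ⊃ p2)))))): min(1, 1 − 0.28 + 1) = 1
  (p2 ⊃ (p1 ⊃ (¬p2 ⊃ (p2 ⊃ (p2 ⊃ (p2 ⊃ (p2 ⊃ p2))))))): min(1, 1 − 0.65 + 1) = 1
  Łukasiewicz value = 1
Difference: 1 − 1 = 0.00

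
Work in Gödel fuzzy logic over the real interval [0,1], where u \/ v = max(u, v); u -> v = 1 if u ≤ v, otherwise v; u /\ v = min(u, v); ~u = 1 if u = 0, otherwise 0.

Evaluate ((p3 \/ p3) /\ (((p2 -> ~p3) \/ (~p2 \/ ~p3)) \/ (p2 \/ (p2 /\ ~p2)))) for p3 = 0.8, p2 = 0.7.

(p3 \/ p3) = max(0.8, 0.8) = 0.8
~p3: Gödel ¬ of 0.8 = 0 (operand ≠ 0)
(p2 -> ~p3): 0.7 > 0, so result = 0
~p2: Gödel ¬ of 0.7 = 0 (operand ≠ 0)
~p3: Gödel ¬ of 0.8 = 0 (operand ≠ 0)
(~p2 \/ ~p3) = max(0, 0) = 0
((p2 -> ~p3) \/ (~p2 \/ ~p3)) = max(0, 0) = 0
~p2: Gödel ¬ of 0.7 = 0 (operand ≠ 0)
(p2 /\ ~p2) = min(0.7, 0) = 0
(p2 \/ (p2 /\ ~p2)) = max(0.7, 0) = 0.7
(((p2 -> ~p3) \/ (~p2 \/ ~p3)) \/ (p2 \/ (p2 /\ ~p2))) = max(0, 0.7) = 0.7
((p3 \/ p3) /\ (((p2 -> ~p3) \/ (~p2 \/ ~p3)) \/ (p2 \/ (p2 /\ ~p2)))) = min(0.8, 0.7) = 0.7

0.70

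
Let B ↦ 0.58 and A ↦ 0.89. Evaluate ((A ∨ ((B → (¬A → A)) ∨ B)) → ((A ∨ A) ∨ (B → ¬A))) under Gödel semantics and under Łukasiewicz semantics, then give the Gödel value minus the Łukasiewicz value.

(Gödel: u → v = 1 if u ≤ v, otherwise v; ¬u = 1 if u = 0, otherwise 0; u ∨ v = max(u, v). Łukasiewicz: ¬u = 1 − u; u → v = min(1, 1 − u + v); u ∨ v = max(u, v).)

0.00

Gödel evaluation:
  ¬A: Gödel ¬ of 0.89 = 0 (operand ≠ 0)
  (¬A → A): 0 ≤ 0.89, so result = 1
  (B → (¬A → A)): 0.58 ≤ 1, so result = 1
  ((B → (¬A → A)) ∨ B) = max(1, 0.58) = 1
  (A ∨ ((B → (¬A → A)) ∨ B)) = max(0.89, 1) = 1
  (A ∨ A) = max(0.89, 0.89) = 0.89
  ¬A: Gödel ¬ of 0.89 = 0 (operand ≠ 0)
  (B → ¬A): 0.58 > 0, so result = 0
  ((A ∨ A) ∨ (B → ¬A)) = max(0.89, 0) = 0.89
  ((A ∨ ((B → (¬A → A)) ∨ B)) → ((A ∨ A) ∨ (B → ¬A))): 1 > 0.89, so result = 0.89
  Gödel value = 0.89
Łukasiewicz evaluation:
  ¬A: Łukasiewicz ¬ gives 1 − 0.89 = 0.11
  (¬A → A): min(1, 1 − 0.11 + 0.89) = 1
  (B → (¬A → A)): min(1, 1 − 0.58 + 1) = 1
  ((B → (¬A → A)) ∨ B) = max(1, 0.58) = 1
  (A ∨ ((B → (¬A → A)) ∨ B)) = max(0.89, 1) = 1
  (A ∨ A) = max(0.89, 0.89) = 0.89
  ¬A: Łukasiewicz ¬ gives 1 − 0.89 = 0.11
  (B → ¬A): min(1, 1 − 0.58 + 0.11) = 0.53
  ((A ∨ A) ∨ (B → ¬A)) = max(0.89, 0.53) = 0.89
  ((A ∨ ((B → (¬A → A)) ∨ B)) → ((A ∨ A) ∨ (B → ¬A))): min(1, 1 − 1 + 0.89) = 0.89
  Łukasiewicz value = 0.89
Difference: 0.89 − 0.89 = 0.00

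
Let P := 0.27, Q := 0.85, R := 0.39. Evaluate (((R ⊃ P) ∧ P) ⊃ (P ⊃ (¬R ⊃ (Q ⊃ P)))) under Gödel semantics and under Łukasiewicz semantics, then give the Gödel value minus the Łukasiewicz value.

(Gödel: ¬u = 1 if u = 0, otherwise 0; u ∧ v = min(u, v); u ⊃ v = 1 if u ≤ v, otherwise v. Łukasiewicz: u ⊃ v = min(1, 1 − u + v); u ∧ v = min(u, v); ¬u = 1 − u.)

0.00

Gödel evaluation:
  (R ⊃ P): 0.39 > 0.27, so result = 0.27
  ((R ⊃ P) ∧ P) = min(0.27, 0.27) = 0.27
  ¬R: Gödel ¬ of 0.39 = 0 (operand ≠ 0)
  (Q ⊃ P): 0.85 > 0.27, so result = 0.27
  (¬R ⊃ (Q ⊃ P)): 0 ≤ 0.27, so result = 1
  (P ⊃ (¬R ⊃ (Q ⊃ P))): 0.27 ≤ 1, so result = 1
  (((R ⊃ P) ∧ P) ⊃ (P ⊃ (¬R ⊃ (Q ⊃ P)))): 0.27 ≤ 1, so result = 1
  Gödel value = 1
Łukasiewicz evaluation:
  (R ⊃ P): min(1, 1 − 0.39 + 0.27) = 0.88
  ((R ⊃ P) ∧ P) = min(0.88, 0.27) = 0.27
  ¬R: Łukasiewicz ¬ gives 1 − 0.39 = 0.61
  (Q ⊃ P): min(1, 1 − 0.85 + 0.27) = 0.42
  (¬R ⊃ (Q ⊃ P)): min(1, 1 − 0.61 + 0.42) = 0.81
  (P ⊃ (¬R ⊃ (Q ⊃ P))): min(1, 1 − 0.27 + 0.81) = 1
  (((R ⊃ P) ∧ P) ⊃ (P ⊃ (¬R ⊃ (Q ⊃ P)))): min(1, 1 − 0.27 + 1) = 1
  Łukasiewicz value = 1
Difference: 1 − 1 = 0.00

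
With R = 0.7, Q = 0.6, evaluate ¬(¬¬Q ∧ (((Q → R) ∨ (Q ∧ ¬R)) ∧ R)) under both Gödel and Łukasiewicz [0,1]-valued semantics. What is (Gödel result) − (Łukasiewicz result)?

Gödel evaluation:
  ¬Q: Gödel ¬ of 0.6 = 0 (operand ≠ 0)
  ¬¬Q: Gödel ¬ of 0 = 1 (operand is 0)
  (Q → R): 0.6 ≤ 0.7, so result = 1
  ¬R: Gödel ¬ of 0.7 = 0 (operand ≠ 0)
  (Q ∧ ¬R) = min(0.6, 0) = 0
  ((Q → R) ∨ (Q ∧ ¬R)) = max(1, 0) = 1
  (((Q → R) ∨ (Q ∧ ¬R)) ∧ R) = min(1, 0.7) = 0.7
  (¬¬Q ∧ (((Q → R) ∨ (Q ∧ ¬R)) ∧ R)) = min(1, 0.7) = 0.7
  ¬(¬¬Q ∧ (((Q → R) ∨ (Q ∧ ¬R)) ∧ R)): Gödel ¬ of 0.7 = 0 (operand ≠ 0)
  Gödel value = 0
Łukasiewicz evaluation:
  ¬Q: Łukasiewicz ¬ gives 1 − 0.6 = 0.4
  ¬¬Q: Łukasiewicz ¬ gives 1 − 0.4 = 0.6
  (Q → R): min(1, 1 − 0.6 + 0.7) = 1
  ¬R: Łukasiewicz ¬ gives 1 − 0.7 = 0.3
  (Q ∧ ¬R) = min(0.6, 0.3) = 0.3
  ((Q → R) ∨ (Q ∧ ¬R)) = max(1, 0.3) = 1
  (((Q → R) ∨ (Q ∧ ¬R)) ∧ R) = min(1, 0.7) = 0.7
  (¬¬Q ∧ (((Q → R) ∨ (Q ∧ ¬R)) ∧ R)) = min(0.6, 0.7) = 0.6
  ¬(¬¬Q ∧ (((Q → R) ∨ (Q ∧ ¬R)) ∧ R)): Łukasiewicz ¬ gives 1 − 0.6 = 0.4
  Łukasiewicz value = 0.4
Difference: 0 − 0.4 = -0.40

-0.40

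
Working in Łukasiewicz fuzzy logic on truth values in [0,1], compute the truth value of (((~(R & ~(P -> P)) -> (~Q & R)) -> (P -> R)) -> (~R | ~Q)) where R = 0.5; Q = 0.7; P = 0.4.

0.50

(P -> P): min(1, 1 − 0.4 + 0.4) = 1
~(P -> P): Łukasiewicz ¬ gives 1 − 1 = 0
(R & ~(P -> P)) = min(0.5, 0) = 0
~(R & ~(P -> P)): Łukasiewicz ¬ gives 1 − 0 = 1
~Q: Łukasiewicz ¬ gives 1 − 0.7 = 0.3
(~Q & R) = min(0.3, 0.5) = 0.3
(~(R & ~(P -> P)) -> (~Q & R)): min(1, 1 − 1 + 0.3) = 0.3
(P -> R): min(1, 1 − 0.4 + 0.5) = 1
((~(R & ~(P -> P)) -> (~Q & R)) -> (P -> R)): min(1, 1 − 0.3 + 1) = 1
~R: Łukasiewicz ¬ gives 1 − 0.5 = 0.5
~Q: Łukasiewicz ¬ gives 1 − 0.7 = 0.3
(~R | ~Q) = max(0.5, 0.3) = 0.5
(((~(R & ~(P -> P)) -> (~Q & R)) -> (P -> R)) -> (~R | ~Q)): min(1, 1 − 1 + 0.5) = 0.5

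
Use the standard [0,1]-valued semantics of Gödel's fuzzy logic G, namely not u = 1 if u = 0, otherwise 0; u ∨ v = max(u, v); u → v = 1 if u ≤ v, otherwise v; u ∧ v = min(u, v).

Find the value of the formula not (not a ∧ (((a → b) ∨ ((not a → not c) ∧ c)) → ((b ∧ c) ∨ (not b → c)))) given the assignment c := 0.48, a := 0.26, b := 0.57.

not a: Gödel ¬ of 0.26 = 0 (operand ≠ 0)
(a → b): 0.26 ≤ 0.57, so result = 1
not a: Gödel ¬ of 0.26 = 0 (operand ≠ 0)
not c: Gödel ¬ of 0.48 = 0 (operand ≠ 0)
(not a → not c): 0 ≤ 0, so result = 1
((not a → not c) ∧ c) = min(1, 0.48) = 0.48
((a → b) ∨ ((not a → not c) ∧ c)) = max(1, 0.48) = 1
(b ∧ c) = min(0.57, 0.48) = 0.48
not b: Gödel ¬ of 0.57 = 0 (operand ≠ 0)
(not b → c): 0 ≤ 0.48, so result = 1
((b ∧ c) ∨ (not b → c)) = max(0.48, 1) = 1
(((a → b) ∨ ((not a → not c) ∧ c)) → ((b ∧ c) ∨ (not b → c))): 1 ≤ 1, so result = 1
(not a ∧ (((a → b) ∨ ((not a → not c) ∧ c)) → ((b ∧ c) ∨ (not b → c)))) = min(0, 1) = 0
not (not a ∧ (((a → b) ∨ ((not a → not c) ∧ c)) → ((b ∧ c) ∨ (not b → c)))): Gödel ¬ of 0 = 1 (operand is 0)

1.00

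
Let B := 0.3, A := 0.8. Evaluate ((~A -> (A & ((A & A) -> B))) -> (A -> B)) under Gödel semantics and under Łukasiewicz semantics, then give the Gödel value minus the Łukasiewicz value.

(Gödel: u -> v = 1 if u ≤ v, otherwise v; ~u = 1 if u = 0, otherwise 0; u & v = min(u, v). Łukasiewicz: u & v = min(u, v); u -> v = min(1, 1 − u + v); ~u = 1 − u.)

-0.20

Gödel evaluation:
  ~A: Gödel ¬ of 0.8 = 0 (operand ≠ 0)
  (A & A) = min(0.8, 0.8) = 0.8
  ((A & A) -> B): 0.8 > 0.3, so result = 0.3
  (A & ((A & A) -> B)) = min(0.8, 0.3) = 0.3
  (~A -> (A & ((A & A) -> B))): 0 ≤ 0.3, so result = 1
  (A -> B): 0.8 > 0.3, so result = 0.3
  ((~A -> (A & ((A & A) -> B))) -> (A -> B)): 1 > 0.3, so result = 0.3
  Gödel value = 0.3
Łukasiewicz evaluation:
  ~A: Łukasiewicz ¬ gives 1 − 0.8 = 0.2
  (A & A) = min(0.8, 0.8) = 0.8
  ((A & A) -> B): min(1, 1 − 0.8 + 0.3) = 0.5
  (A & ((A & A) -> B)) = min(0.8, 0.5) = 0.5
  (~A -> (A & ((A & A) -> B))): min(1, 1 − 0.2 + 0.5) = 1
  (A -> B): min(1, 1 − 0.8 + 0.3) = 0.5
  ((~A -> (A & ((A & A) -> B))) -> (A -> B)): min(1, 1 − 1 + 0.5) = 0.5
  Łukasiewicz value = 0.5
Difference: 0.3 − 0.5 = -0.20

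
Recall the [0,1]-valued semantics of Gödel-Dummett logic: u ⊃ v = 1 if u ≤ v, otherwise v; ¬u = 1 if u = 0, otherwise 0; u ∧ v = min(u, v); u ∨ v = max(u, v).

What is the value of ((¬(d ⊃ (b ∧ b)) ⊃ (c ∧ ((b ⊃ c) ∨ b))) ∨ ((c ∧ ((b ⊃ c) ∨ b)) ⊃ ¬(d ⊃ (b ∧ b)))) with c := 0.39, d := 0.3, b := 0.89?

(b ∧ b) = min(0.89, 0.89) = 0.89
(d ⊃ (b ∧ b)): 0.3 ≤ 0.89, so result = 1
¬(d ⊃ (b ∧ b)): Gödel ¬ of 1 = 0 (operand ≠ 0)
(b ⊃ c): 0.89 > 0.39, so result = 0.39
((b ⊃ c) ∨ b) = max(0.39, 0.89) = 0.89
(c ∧ ((b ⊃ c) ∨ b)) = min(0.39, 0.89) = 0.39
(¬(d ⊃ (b ∧ b)) ⊃ (c ∧ ((b ⊃ c) ∨ b))): 0 ≤ 0.39, so result = 1
(b ⊃ c): 0.89 > 0.39, so result = 0.39
((b ⊃ c) ∨ b) = max(0.39, 0.89) = 0.89
(c ∧ ((b ⊃ c) ∨ b)) = min(0.39, 0.89) = 0.39
(b ∧ b) = min(0.89, 0.89) = 0.89
(d ⊃ (b ∧ b)): 0.3 ≤ 0.89, so result = 1
¬(d ⊃ (b ∧ b)): Gödel ¬ of 1 = 0 (operand ≠ 0)
((c ∧ ((b ⊃ c) ∨ b)) ⊃ ¬(d ⊃ (b ∧ b))): 0.39 > 0, so result = 0
((¬(d ⊃ (b ∧ b)) ⊃ (c ∧ ((b ⊃ c) ∨ b))) ∨ ((c ∧ ((b ⊃ c) ∨ b)) ⊃ ¬(d ⊃ (b ∧ b)))) = max(1, 0) = 1

1.00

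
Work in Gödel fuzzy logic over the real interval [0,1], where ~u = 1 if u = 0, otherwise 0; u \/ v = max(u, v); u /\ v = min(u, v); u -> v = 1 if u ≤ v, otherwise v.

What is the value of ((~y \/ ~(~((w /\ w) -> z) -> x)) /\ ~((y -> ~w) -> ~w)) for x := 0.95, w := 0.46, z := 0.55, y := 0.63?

~y: Gödel ¬ of 0.63 = 0 (operand ≠ 0)
(w /\ w) = min(0.46, 0.46) = 0.46
((w /\ w) -> z): 0.46 ≤ 0.55, so result = 1
~((w /\ w) -> z): Gödel ¬ of 1 = 0 (operand ≠ 0)
(~((w /\ w) -> z) -> x): 0 ≤ 0.95, so result = 1
~(~((w /\ w) -> z) -> x): Gödel ¬ of 1 = 0 (operand ≠ 0)
(~y \/ ~(~((w /\ w) -> z) -> x)) = max(0, 0) = 0
~w: Gödel ¬ of 0.46 = 0 (operand ≠ 0)
(y -> ~w): 0.63 > 0, so result = 0
~w: Gödel ¬ of 0.46 = 0 (operand ≠ 0)
((y -> ~w) -> ~w): 0 ≤ 0, so result = 1
~((y -> ~w) -> ~w): Gödel ¬ of 1 = 0 (operand ≠ 0)
((~y \/ ~(~((w /\ w) -> z) -> x)) /\ ~((y -> ~w) -> ~w)) = min(0, 0) = 0

0.00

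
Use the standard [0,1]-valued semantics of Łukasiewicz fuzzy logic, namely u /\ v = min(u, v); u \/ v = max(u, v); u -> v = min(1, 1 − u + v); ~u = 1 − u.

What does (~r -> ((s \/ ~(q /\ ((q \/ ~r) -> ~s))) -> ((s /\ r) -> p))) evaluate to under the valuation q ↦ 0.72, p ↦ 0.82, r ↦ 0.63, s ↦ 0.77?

~r: Łukasiewicz ¬ gives 1 − 0.63 = 0.37
~r: Łukasiewicz ¬ gives 1 − 0.63 = 0.37
(q \/ ~r) = max(0.72, 0.37) = 0.72
~s: Łukasiewicz ¬ gives 1 − 0.77 = 0.23
((q \/ ~r) -> ~s): min(1, 1 − 0.72 + 0.23) = 0.51
(q /\ ((q \/ ~r) -> ~s)) = min(0.72, 0.51) = 0.51
~(q /\ ((q \/ ~r) -> ~s)): Łukasiewicz ¬ gives 1 − 0.51 = 0.49
(s \/ ~(q /\ ((q \/ ~r) -> ~s))) = max(0.77, 0.49) = 0.77
(s /\ r) = min(0.77, 0.63) = 0.63
((s /\ r) -> p): min(1, 1 − 0.63 + 0.82) = 1
((s \/ ~(q /\ ((q \/ ~r) -> ~s))) -> ((s /\ r) -> p)): min(1, 1 − 0.77 + 1) = 1
(~r -> ((s \/ ~(q /\ ((q \/ ~r) -> ~s))) -> ((s /\ r) -> p))): min(1, 1 − 0.37 + 1) = 1

1.00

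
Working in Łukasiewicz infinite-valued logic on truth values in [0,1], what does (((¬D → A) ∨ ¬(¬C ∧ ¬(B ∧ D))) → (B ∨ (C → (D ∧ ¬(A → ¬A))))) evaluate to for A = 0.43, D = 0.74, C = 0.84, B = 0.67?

0.67

¬D: Łukasiewicz ¬ gives 1 − 0.74 = 0.26
(¬D → A): min(1, 1 − 0.26 + 0.43) = 1
¬C: Łukasiewicz ¬ gives 1 − 0.84 = 0.16
(B ∧ D) = min(0.67, 0.74) = 0.67
¬(B ∧ D): Łukasiewicz ¬ gives 1 − 0.67 = 0.33
(¬C ∧ ¬(B ∧ D)) = min(0.16, 0.33) = 0.16
¬(¬C ∧ ¬(B ∧ D)): Łukasiewicz ¬ gives 1 − 0.16 = 0.84
((¬D → A) ∨ ¬(¬C ∧ ¬(B ∧ D))) = max(1, 0.84) = 1
¬A: Łukasiewicz ¬ gives 1 − 0.43 = 0.57
(A → ¬A): min(1, 1 − 0.43 + 0.57) = 1
¬(A → ¬A): Łukasiewicz ¬ gives 1 − 1 = 0
(D ∧ ¬(A → ¬A)) = min(0.74, 0) = 0
(C → (D ∧ ¬(A → ¬A))): min(1, 1 − 0.84 + 0) = 0.16
(B ∨ (C → (D ∧ ¬(A → ¬A)))) = max(0.67, 0.16) = 0.67
(((¬D → A) ∨ ¬(¬C ∧ ¬(B ∧ D))) → (B ∨ (C → (D ∧ ¬(A → ¬A))))): min(1, 1 − 1 + 0.67) = 0.67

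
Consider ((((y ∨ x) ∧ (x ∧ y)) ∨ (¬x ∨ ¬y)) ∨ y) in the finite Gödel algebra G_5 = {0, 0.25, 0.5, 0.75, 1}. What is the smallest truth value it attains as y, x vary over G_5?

The minimum is attained at y = 0.25, x = 0.25:
  (y ∨ x) = max(0.25, 0.25) = 0.25
  (x ∧ y) = min(0.25, 0.25) = 0.25
  ((y ∨ x) ∧ (x ∧ y)) = min(0.25, 0.25) = 0.25
  ¬x: Gödel ¬ of 0.25 = 0 (operand ≠ 0)
  ¬y: Gödel ¬ of 0.25 = 0 (operand ≠ 0)
  (¬x ∨ ¬y) = max(0, 0) = 0
  (((y ∨ x) ∧ (x ∧ y)) ∨ (¬x ∨ ¬y)) = max(0.25, 0) = 0.25
  ((((y ∨ x) ∧ (x ∧ y)) ∨ (¬x ∨ ¬y)) ∨ y) = max(0.25, 0.25) = 0.25
Checking all 25 assignments confirms none give a value below 0.25.

0.25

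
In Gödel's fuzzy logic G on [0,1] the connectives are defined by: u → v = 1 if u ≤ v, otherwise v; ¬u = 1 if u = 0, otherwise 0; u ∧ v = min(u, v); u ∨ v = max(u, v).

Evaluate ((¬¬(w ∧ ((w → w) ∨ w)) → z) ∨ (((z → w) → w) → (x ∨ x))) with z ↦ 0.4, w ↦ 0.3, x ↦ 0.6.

(w → w): 0.3 ≤ 0.3, so result = 1
((w → w) ∨ w) = max(1, 0.3) = 1
(w ∧ ((w → w) ∨ w)) = min(0.3, 1) = 0.3
¬(w ∧ ((w → w) ∨ w)): Gödel ¬ of 0.3 = 0 (operand ≠ 0)
¬¬(w ∧ ((w → w) ∨ w)): Gödel ¬ of 0 = 1 (operand is 0)
(¬¬(w ∧ ((w → w) ∨ w)) → z): 1 > 0.4, so result = 0.4
(z → w): 0.4 > 0.3, so result = 0.3
((z → w) → w): 0.3 ≤ 0.3, so result = 1
(x ∨ x) = max(0.6, 0.6) = 0.6
(((z → w) → w) → (x ∨ x)): 1 > 0.6, so result = 0.6
((¬¬(w ∧ ((w → w) ∨ w)) → z) ∨ (((z → w) → w) → (x ∨ x))) = max(0.4, 0.6) = 0.6

0.60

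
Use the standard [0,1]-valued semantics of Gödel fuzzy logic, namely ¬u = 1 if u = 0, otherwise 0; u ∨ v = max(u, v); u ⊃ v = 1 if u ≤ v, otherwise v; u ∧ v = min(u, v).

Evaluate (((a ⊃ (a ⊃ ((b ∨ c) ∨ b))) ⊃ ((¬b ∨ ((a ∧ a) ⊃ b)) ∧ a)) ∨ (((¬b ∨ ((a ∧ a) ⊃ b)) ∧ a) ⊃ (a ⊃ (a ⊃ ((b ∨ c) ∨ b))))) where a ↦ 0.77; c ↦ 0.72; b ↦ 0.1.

1.00

(b ∨ c) = max(0.1, 0.72) = 0.72
((b ∨ c) ∨ b) = max(0.72, 0.1) = 0.72
(a ⊃ ((b ∨ c) ∨ b)): 0.77 > 0.72, so result = 0.72
(a ⊃ (a ⊃ ((b ∨ c) ∨ b))): 0.77 > 0.72, so result = 0.72
¬b: Gödel ¬ of 0.1 = 0 (operand ≠ 0)
(a ∧ a) = min(0.77, 0.77) = 0.77
((a ∧ a) ⊃ b): 0.77 > 0.1, so result = 0.1
(¬b ∨ ((a ∧ a) ⊃ b)) = max(0, 0.1) = 0.1
((¬b ∨ ((a ∧ a) ⊃ b)) ∧ a) = min(0.1, 0.77) = 0.1
((a ⊃ (a ⊃ ((b ∨ c) ∨ b))) ⊃ ((¬b ∨ ((a ∧ a) ⊃ b)) ∧ a)): 0.72 > 0.1, so result = 0.1
¬b: Gödel ¬ of 0.1 = 0 (operand ≠ 0)
(a ∧ a) = min(0.77, 0.77) = 0.77
((a ∧ a) ⊃ b): 0.77 > 0.1, so result = 0.1
(¬b ∨ ((a ∧ a) ⊃ b)) = max(0, 0.1) = 0.1
((¬b ∨ ((a ∧ a) ⊃ b)) ∧ a) = min(0.1, 0.77) = 0.1
(b ∨ c) = max(0.1, 0.72) = 0.72
((b ∨ c) ∨ b) = max(0.72, 0.1) = 0.72
(a ⊃ ((b ∨ c) ∨ b)): 0.77 > 0.72, so result = 0.72
(a ⊃ (a ⊃ ((b ∨ c) ∨ b))): 0.77 > 0.72, so result = 0.72
(((¬b ∨ ((a ∧ a) ⊃ b)) ∧ a) ⊃ (a ⊃ (a ⊃ ((b ∨ c) ∨ b)))): 0.1 ≤ 0.72, so result = 1
(((a ⊃ (a ⊃ ((b ∨ c) ∨ b))) ⊃ ((¬b ∨ ((a ∧ a) ⊃ b)) ∧ a)) ∨ (((¬b ∨ ((a ∧ a) ⊃ b)) ∧ a) ⊃ (a ⊃ (a ⊃ ((b ∨ c) ∨ b))))) = max(0.1, 1) = 1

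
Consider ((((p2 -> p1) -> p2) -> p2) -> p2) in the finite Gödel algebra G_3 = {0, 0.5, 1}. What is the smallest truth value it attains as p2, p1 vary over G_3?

0.00

The minimum is attained at p2 = 0, p1 = 0:
  (p2 -> p1): 0 ≤ 0, so result = 1
  ((p2 -> p1) -> p2): 1 > 0, so result = 0
  (((p2 -> p1) -> p2) -> p2): 0 ≤ 0, so result = 1
  ((((p2 -> p1) -> p2) -> p2) -> p2): 1 > 0, so result = 0
Checking all 9 assignments confirms none give a value below 0.00.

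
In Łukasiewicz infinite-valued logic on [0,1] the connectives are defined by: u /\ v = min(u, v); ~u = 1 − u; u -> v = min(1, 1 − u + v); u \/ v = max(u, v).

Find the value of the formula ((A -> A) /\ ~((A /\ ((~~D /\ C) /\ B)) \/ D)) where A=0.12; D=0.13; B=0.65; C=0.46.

(A -> A): min(1, 1 − 0.12 + 0.12) = 1
~D: Łukasiewicz ¬ gives 1 − 0.13 = 0.87
~~D: Łukasiewicz ¬ gives 1 − 0.87 = 0.13
(~~D /\ C) = min(0.13, 0.46) = 0.13
((~~D /\ C) /\ B) = min(0.13, 0.65) = 0.13
(A /\ ((~~D /\ C) /\ B)) = min(0.12, 0.13) = 0.12
((A /\ ((~~D /\ C) /\ B)) \/ D) = max(0.12, 0.13) = 0.13
~((A /\ ((~~D /\ C) /\ B)) \/ D): Łukasiewicz ¬ gives 1 − 0.13 = 0.87
((A -> A) /\ ~((A /\ ((~~D /\ C) /\ B)) \/ D)) = min(1, 0.87) = 0.87

0.87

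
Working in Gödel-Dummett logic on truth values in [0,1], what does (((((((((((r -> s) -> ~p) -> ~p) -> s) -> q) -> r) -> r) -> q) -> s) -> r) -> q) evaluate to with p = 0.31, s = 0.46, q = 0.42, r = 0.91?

(r -> s): 0.91 > 0.46, so result = 0.46
~p: Gödel ¬ of 0.31 = 0 (operand ≠ 0)
((r -> s) -> ~p): 0.46 > 0, so result = 0
~p: Gödel ¬ of 0.31 = 0 (operand ≠ 0)
(((r -> s) -> ~p) -> ~p): 0 ≤ 0, so result = 1
((((r -> s) -> ~p) -> ~p) -> s): 1 > 0.46, so result = 0.46
(((((r -> s) -> ~p) -> ~p) -> s) -> q): 0.46 > 0.42, so result = 0.42
((((((r -> s) -> ~p) -> ~p) -> s) -> q) -> r): 0.42 ≤ 0.91, so result = 1
(((((((r -> s) -> ~p) -> ~p) -> s) -> q) -> r) -> r): 1 > 0.91, so result = 0.91
((((((((r -> s) -> ~p) -> ~p) -> s) -> q) -> r) -> r) -> q): 0.91 > 0.42, so result = 0.42
(((((((((r -> s) -> ~p) -> ~p) -> s) -> q) -> r) -> r) -> q) -> s): 0.42 ≤ 0.46, so result = 1
((((((((((r -> s) -> ~p) -> ~p) -> s) -> q) -> r) -> r) -> q) -> s) -> r): 1 > 0.91, so result = 0.91
(((((((((((r -> s) -> ~p) -> ~p) -> s) -> q) -> r) -> r) -> q) -> s) -> r) -> q): 0.91 > 0.42, so result = 0.42

0.42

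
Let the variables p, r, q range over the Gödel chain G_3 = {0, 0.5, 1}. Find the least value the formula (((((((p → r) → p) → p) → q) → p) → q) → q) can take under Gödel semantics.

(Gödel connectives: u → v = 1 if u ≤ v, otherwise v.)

0.50

The minimum is attained at p = 0, r = 0, q = 0.5:
  (p → r): 0 ≤ 0, so result = 1
  ((p → r) → p): 1 > 0, so result = 0
  (((p → r) → p) → p): 0 ≤ 0, so result = 1
  ((((p → r) → p) → p) → q): 1 > 0.5, so result = 0.5
  (((((p → r) → p) → p) → q) → p): 0.5 > 0, so result = 0
  ((((((p → r) → p) → p) → q) → p) → q): 0 ≤ 0.5, so result = 1
  (((((((p → r) → p) → p) → q) → p) → q) → q): 1 > 0.5, so result = 0.5
Checking all 27 assignments confirms none give a value below 0.50.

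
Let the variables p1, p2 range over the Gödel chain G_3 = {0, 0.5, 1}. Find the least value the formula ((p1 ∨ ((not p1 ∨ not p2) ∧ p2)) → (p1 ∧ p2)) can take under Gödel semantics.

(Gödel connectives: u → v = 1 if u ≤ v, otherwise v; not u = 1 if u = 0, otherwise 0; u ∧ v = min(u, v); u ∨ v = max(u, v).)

The minimum is attained at p1 = 0, p2 = 0.5:
  not p1: Gödel ¬ of 0 = 1 (operand is 0)
  not p2: Gödel ¬ of 0.5 = 0 (operand ≠ 0)
  (not p1 ∨ not p2) = max(1, 0) = 1
  ((not p1 ∨ not p2) ∧ p2) = min(1, 0.5) = 0.5
  (p1 ∨ ((not p1 ∨ not p2) ∧ p2)) = max(0, 0.5) = 0.5
  (p1 ∧ p2) = min(0, 0.5) = 0
  ((p1 ∨ ((not p1 ∨ not p2) ∧ p2)) → (p1 ∧ p2)): 0.5 > 0, so result = 0
Checking all 9 assignments confirms none give a value below 0.00.

0.00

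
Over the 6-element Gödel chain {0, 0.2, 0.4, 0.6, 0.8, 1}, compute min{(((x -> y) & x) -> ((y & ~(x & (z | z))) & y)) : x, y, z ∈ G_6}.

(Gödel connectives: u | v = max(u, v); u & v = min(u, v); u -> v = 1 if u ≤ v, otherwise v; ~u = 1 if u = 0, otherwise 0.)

0.00

The minimum is attained at x = 0.2, y = 0.2, z = 0.2:
  (x -> y): 0.2 ≤ 0.2, so result = 1
  ((x -> y) & x) = min(1, 0.2) = 0.2
  (z | z) = max(0.2, 0.2) = 0.2
  (x & (z | z)) = min(0.2, 0.2) = 0.2
  ~(x & (z | z)): Gödel ¬ of 0.2 = 0 (operand ≠ 0)
  (y & ~(x & (z | z))) = min(0.2, 0) = 0
  ((y & ~(x & (z | z))) & y) = min(0, 0.2) = 0
  (((x -> y) & x) -> ((y & ~(x & (z | z))) & y)): 0.2 > 0, so result = 0
Checking all 216 assignments confirms none give a value below 0.00.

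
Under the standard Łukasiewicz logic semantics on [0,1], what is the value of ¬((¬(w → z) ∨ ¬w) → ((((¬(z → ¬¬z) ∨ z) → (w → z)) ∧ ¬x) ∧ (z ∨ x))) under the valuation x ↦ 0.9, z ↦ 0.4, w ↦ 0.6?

0.30

(w → z): min(1, 1 − 0.6 + 0.4) = 0.8
¬(w → z): Łukasiewicz ¬ gives 1 − 0.8 = 0.2
¬w: Łukasiewicz ¬ gives 1 − 0.6 = 0.4
(¬(w → z) ∨ ¬w) = max(0.2, 0.4) = 0.4
¬z: Łukasiewicz ¬ gives 1 − 0.4 = 0.6
¬¬z: Łukasiewicz ¬ gives 1 − 0.6 = 0.4
(z → ¬¬z): min(1, 1 − 0.4 + 0.4) = 1
¬(z → ¬¬z): Łukasiewicz ¬ gives 1 − 1 = 0
(¬(z → ¬¬z) ∨ z) = max(0, 0.4) = 0.4
(w → z): min(1, 1 − 0.6 + 0.4) = 0.8
((¬(z → ¬¬z) ∨ z) → (w → z)): min(1, 1 − 0.4 + 0.8) = 1
¬x: Łukasiewicz ¬ gives 1 − 0.9 = 0.1
(((¬(z → ¬¬z) ∨ z) → (w → z)) ∧ ¬x) = min(1, 0.1) = 0.1
(z ∨ x) = max(0.4, 0.9) = 0.9
((((¬(z → ¬¬z) ∨ z) → (w → z)) ∧ ¬x) ∧ (z ∨ x)) = min(0.1, 0.9) = 0.1
((¬(w → z) ∨ ¬w) → ((((¬(z → ¬¬z) ∨ z) → (w → z)) ∧ ¬x) ∧ (z ∨ x))): min(1, 1 − 0.4 + 0.1) = 0.7
¬((¬(w → z) ∨ ¬w) → ((((¬(z → ¬¬z) ∨ z) → (w → z)) ∧ ¬x) ∧ (z ∨ x))): Łukasiewicz ¬ gives 1 − 0.7 = 0.3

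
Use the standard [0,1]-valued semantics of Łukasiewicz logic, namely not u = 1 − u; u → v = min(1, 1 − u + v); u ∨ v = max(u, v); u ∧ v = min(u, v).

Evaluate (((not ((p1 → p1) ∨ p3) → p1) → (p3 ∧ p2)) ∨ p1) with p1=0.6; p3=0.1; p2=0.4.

(p1 → p1): min(1, 1 − 0.6 + 0.6) = 1
((p1 → p1) ∨ p3) = max(1, 0.1) = 1
not ((p1 → p1) ∨ p3): Łukasiewicz ¬ gives 1 − 1 = 0
(not ((p1 → p1) ∨ p3) → p1): min(1, 1 − 0 + 0.6) = 1
(p3 ∧ p2) = min(0.1, 0.4) = 0.1
((not ((p1 → p1) ∨ p3) → p1) → (p3 ∧ p2)): min(1, 1 − 1 + 0.1) = 0.1
(((not ((p1 → p1) ∨ p3) → p1) → (p3 ∧ p2)) ∨ p1) = max(0.1, 0.6) = 0.6

0.60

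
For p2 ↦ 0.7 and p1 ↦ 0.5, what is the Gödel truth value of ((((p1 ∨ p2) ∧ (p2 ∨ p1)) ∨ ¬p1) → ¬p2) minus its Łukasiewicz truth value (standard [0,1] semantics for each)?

Gödel evaluation:
  (p1 ∨ p2) = max(0.5, 0.7) = 0.7
  (p2 ∨ p1) = max(0.7, 0.5) = 0.7
  ((p1 ∨ p2) ∧ (p2 ∨ p1)) = min(0.7, 0.7) = 0.7
  ¬p1: Gödel ¬ of 0.5 = 0 (operand ≠ 0)
  (((p1 ∨ p2) ∧ (p2 ∨ p1)) ∨ ¬p1) = max(0.7, 0) = 0.7
  ¬p2: Gödel ¬ of 0.7 = 0 (operand ≠ 0)
  ((((p1 ∨ p2) ∧ (p2 ∨ p1)) ∨ ¬p1) → ¬p2): 0.7 > 0, so result = 0
  Gödel value = 0
Łukasiewicz evaluation:
  (p1 ∨ p2) = max(0.5, 0.7) = 0.7
  (p2 ∨ p1) = max(0.7, 0.5) = 0.7
  ((p1 ∨ p2) ∧ (p2 ∨ p1)) = min(0.7, 0.7) = 0.7
  ¬p1: Łukasiewicz ¬ gives 1 − 0.5 = 0.5
  (((p1 ∨ p2) ∧ (p2 ∨ p1)) ∨ ¬p1) = max(0.7, 0.5) = 0.7
  ¬p2: Łukasiewicz ¬ gives 1 − 0.7 = 0.3
  ((((p1 ∨ p2) ∧ (p2 ∨ p1)) ∨ ¬p1) → ¬p2): min(1, 1 − 0.7 + 0.3) = 0.6
  Łukasiewicz value = 0.6
Difference: 0 − 0.6 = -0.60

-0.60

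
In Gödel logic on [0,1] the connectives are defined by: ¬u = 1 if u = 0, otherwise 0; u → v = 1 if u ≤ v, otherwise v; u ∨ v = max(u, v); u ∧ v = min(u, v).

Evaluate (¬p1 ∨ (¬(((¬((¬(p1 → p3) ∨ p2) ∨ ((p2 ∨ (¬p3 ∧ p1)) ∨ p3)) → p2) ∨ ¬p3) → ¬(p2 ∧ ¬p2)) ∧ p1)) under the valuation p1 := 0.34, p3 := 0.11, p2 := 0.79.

¬p1: Gödel ¬ of 0.34 = 0 (operand ≠ 0)
(p1 → p3): 0.34 > 0.11, so result = 0.11
¬(p1 → p3): Gödel ¬ of 0.11 = 0 (operand ≠ 0)
(¬(p1 → p3) ∨ p2) = max(0, 0.79) = 0.79
¬p3: Gödel ¬ of 0.11 = 0 (operand ≠ 0)
(¬p3 ∧ p1) = min(0, 0.34) = 0
(p2 ∨ (¬p3 ∧ p1)) = max(0.79, 0) = 0.79
((p2 ∨ (¬p3 ∧ p1)) ∨ p3) = max(0.79, 0.11) = 0.79
((¬(p1 → p3) ∨ p2) ∨ ((p2 ∨ (¬p3 ∧ p1)) ∨ p3)) = max(0.79, 0.79) = 0.79
¬((¬(p1 → p3) ∨ p2) ∨ ((p2 ∨ (¬p3 ∧ p1)) ∨ p3)): Gödel ¬ of 0.79 = 0 (operand ≠ 0)
(¬((¬(p1 → p3) ∨ p2) ∨ ((p2 ∨ (¬p3 ∧ p1)) ∨ p3)) → p2): 0 ≤ 0.79, so result = 1
¬p3: Gödel ¬ of 0.11 = 0 (operand ≠ 0)
((¬((¬(p1 → p3) ∨ p2) ∨ ((p2 ∨ (¬p3 ∧ p1)) ∨ p3)) → p2) ∨ ¬p3) = max(1, 0) = 1
¬p2: Gödel ¬ of 0.79 = 0 (operand ≠ 0)
(p2 ∧ ¬p2) = min(0.79, 0) = 0
¬(p2 ∧ ¬p2): Gödel ¬ of 0 = 1 (operand is 0)
(((¬((¬(p1 → p3) ∨ p2) ∨ ((p2 ∨ (¬p3 ∧ p1)) ∨ p3)) → p2) ∨ ¬p3) → ¬(p2 ∧ ¬p2)): 1 ≤ 1, so result = 1
¬(((¬((¬(p1 → p3) ∨ p2) ∨ ((p2 ∨ (¬p3 ∧ p1)) ∨ p3)) → p2) ∨ ¬p3) → ¬(p2 ∧ ¬p2)): Gödel ¬ of 1 = 0 (operand ≠ 0)
(¬(((¬((¬(p1 → p3) ∨ p2) ∨ ((p2 ∨ (¬p3 ∧ p1)) ∨ p3)) → p2) ∨ ¬p3) → ¬(p2 ∧ ¬p2)) ∧ p1) = min(0, 0.34) = 0
(¬p1 ∨ (¬(((¬((¬(p1 → p3) ∨ p2) ∨ ((p2 ∨ (¬p3 ∧ p1)) ∨ p3)) → p2) ∨ ¬p3) → ¬(p2 ∧ ¬p2)) ∧ p1)) = max(0, 0) = 0

0.00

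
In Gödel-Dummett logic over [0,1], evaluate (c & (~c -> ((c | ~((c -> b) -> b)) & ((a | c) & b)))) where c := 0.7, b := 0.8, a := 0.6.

0.70

~c: Gödel ¬ of 0.7 = 0 (operand ≠ 0)
(c -> b): 0.7 ≤ 0.8, so result = 1
((c -> b) -> b): 1 > 0.8, so result = 0.8
~((c -> b) -> b): Gödel ¬ of 0.8 = 0 (operand ≠ 0)
(c | ~((c -> b) -> b)) = max(0.7, 0) = 0.7
(a | c) = max(0.6, 0.7) = 0.7
((a | c) & b) = min(0.7, 0.8) = 0.7
((c | ~((c -> b) -> b)) & ((a | c) & b)) = min(0.7, 0.7) = 0.7
(~c -> ((c | ~((c -> b) -> b)) & ((a | c) & b))): 0 ≤ 0.7, so result = 1
(c & (~c -> ((c | ~((c -> b) -> b)) & ((a | c) & b)))) = min(0.7, 1) = 0.7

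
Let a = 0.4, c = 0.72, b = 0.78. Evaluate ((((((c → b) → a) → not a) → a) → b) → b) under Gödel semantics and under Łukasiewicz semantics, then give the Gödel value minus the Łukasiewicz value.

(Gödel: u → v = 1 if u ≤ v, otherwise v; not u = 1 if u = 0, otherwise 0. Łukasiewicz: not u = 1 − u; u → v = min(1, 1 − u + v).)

Gödel evaluation:
  (c → b): 0.72 ≤ 0.78, so result = 1
  ((c → b) → a): 1 > 0.4, so result = 0.4
  not a: Gödel ¬ of 0.4 = 0 (operand ≠ 0)
  (((c → b) → a) → not a): 0.4 > 0, so result = 0
  ((((c → b) → a) → not a) → a): 0 ≤ 0.4, so result = 1
  (((((c → b) → a) → not a) → a) → b): 1 > 0.78, so result = 0.78
  ((((((c → b) → a) → not a) → a) → b) → b): 0.78 ≤ 0.78, so result = 1
  Gödel value = 1
Łukasiewicz evaluation:
  (c → b): min(1, 1 − 0.72 + 0.78) = 1
  ((c → b) → a): min(1, 1 − 1 + 0.4) = 0.4
  not a: Łukasiewicz ¬ gives 1 − 0.4 = 0.6
  (((c → b) → a) → not a): min(1, 1 − 0.4 + 0.6) = 1
  ((((c → b) → a) → not a) → a): min(1, 1 − 1 + 0.4) = 0.4
  (((((c → b) → a) → not a) → a) → b): min(1, 1 − 0.4 + 0.78) = 1
  ((((((c → b) → a) → not a) → a) → b) → b): min(1, 1 − 1 + 0.78) = 0.78
  Łukasiewicz value = 0.78
Difference: 1 − 0.78 = 0.22

0.22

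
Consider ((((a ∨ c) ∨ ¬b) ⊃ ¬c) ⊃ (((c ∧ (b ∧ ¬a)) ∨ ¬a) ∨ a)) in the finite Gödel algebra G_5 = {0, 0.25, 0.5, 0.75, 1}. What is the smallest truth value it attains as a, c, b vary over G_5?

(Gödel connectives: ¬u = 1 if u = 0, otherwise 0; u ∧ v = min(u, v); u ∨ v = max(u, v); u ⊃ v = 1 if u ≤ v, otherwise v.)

The minimum is attained at a = 0.25, c = 0, b = 0:
  (a ∨ c) = max(0.25, 0) = 0.25
  ¬b: Gödel ¬ of 0 = 1 (operand is 0)
  ((a ∨ c) ∨ ¬b) = max(0.25, 1) = 1
  ¬c: Gödel ¬ of 0 = 1 (operand is 0)
  (((a ∨ c) ∨ ¬b) ⊃ ¬c): 1 ≤ 1, so result = 1
  ¬a: Gödel ¬ of 0.25 = 0 (operand ≠ 0)
  (b ∧ ¬a) = min(0, 0) = 0
  (c ∧ (b ∧ ¬a)) = min(0, 0) = 0
  ¬a: Gödel ¬ of 0.25 = 0 (operand ≠ 0)
  ((c ∧ (b ∧ ¬a)) ∨ ¬a) = max(0, 0) = 0
  (((c ∧ (b ∧ ¬a)) ∨ ¬a) ∨ a) = max(0, 0.25) = 0.25
  ((((a ∨ c) ∨ ¬b) ⊃ ¬c) ⊃ (((c ∧ (b ∧ ¬a)) ∨ ¬a) ∨ a)): 1 > 0.25, so result = 0.25
Checking all 125 assignments confirms none give a value below 0.25.

0.25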